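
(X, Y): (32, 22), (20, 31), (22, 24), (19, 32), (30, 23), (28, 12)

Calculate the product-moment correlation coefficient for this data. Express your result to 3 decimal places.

n = 6, ΣX = 151, ΣY = 144, ΣX² = 3953, ΣY² = 3718, ΣXY = 3486
nΣXY − ΣXΣY = 20916 − 21744 = -828
nΣX² − (ΣX)² = 23718 − 22801 = 917; nΣY² − (ΣY)² = 22308 − 20736 = 1572
r = -828 / √(917 × 1572) = -828 / 1200.6348 ≈ -0.690

-0.690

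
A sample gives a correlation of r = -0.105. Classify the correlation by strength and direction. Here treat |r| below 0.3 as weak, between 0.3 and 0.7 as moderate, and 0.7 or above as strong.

weak negative

r = -0.105 < 0 so the relationship is negative.
|r| = 0.105, which falls in the weak range.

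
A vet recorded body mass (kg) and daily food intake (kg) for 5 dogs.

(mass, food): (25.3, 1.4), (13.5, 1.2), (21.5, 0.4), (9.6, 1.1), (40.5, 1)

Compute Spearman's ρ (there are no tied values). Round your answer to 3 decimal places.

-0.100

Rank mass: 4, 2, 3, 1, 5
Rank food: 5, 4, 1, 3, 2
d = rank(mass) − rank(food): -1, -2, 2, -2, 3; Σd² = 22
ρ = 1 − 6Σd² / [n(n²−1)] = 1 − 6×22 / (5×24) = 1 − 132/120 ≈ -0.100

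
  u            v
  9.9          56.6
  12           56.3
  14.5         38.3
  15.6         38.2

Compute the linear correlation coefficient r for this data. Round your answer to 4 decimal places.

n = 4, Σu = 52, Σv = 189.4, Σu² = 695.62, Σv² = 9299.38, Σuv = 2387.21
nΣuv − ΣuΣv = 9548.84 − 9848.8 = -299.96
nΣu² − (Σu)² = 2782.48 − 2704 = 78.48; nΣv² − (Σv)² = 37197.52 − 35872.36 = 1325.16
r = -299.96 / √(78.48 × 1325.16) = -299.96 / 322.4881 ≈ -0.9301

-0.9301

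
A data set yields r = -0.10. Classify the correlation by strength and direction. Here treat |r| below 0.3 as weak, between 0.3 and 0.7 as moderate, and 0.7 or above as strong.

weak negative

r = -0.10 < 0 so the relationship is negative.
|r| = 0.10, which falls in the weak range.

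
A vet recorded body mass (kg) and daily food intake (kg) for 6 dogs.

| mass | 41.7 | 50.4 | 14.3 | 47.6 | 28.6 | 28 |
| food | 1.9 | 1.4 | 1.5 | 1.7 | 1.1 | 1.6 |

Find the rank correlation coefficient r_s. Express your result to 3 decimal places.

0.086

Rank mass: 4, 6, 1, 5, 3, 2
Rank food: 6, 2, 3, 5, 1, 4
d = rank(mass) − rank(food): -2, 4, -2, 0, 2, -2; Σd² = 32
ρ = 1 − 6Σd² / [n(n²−1)] = 1 − 6×32 / (6×35) = 1 − 192/210 ≈ 0.086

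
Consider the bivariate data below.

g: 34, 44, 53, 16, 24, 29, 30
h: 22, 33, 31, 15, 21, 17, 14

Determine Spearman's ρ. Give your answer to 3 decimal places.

Rank g: 5, 6, 7, 1, 2, 3, 4
Rank h: 5, 7, 6, 2, 4, 3, 1
d = rank(g) − rank(h): 0, -1, 1, -1, -2, 0, 3; Σd² = 16
ρ = 1 − 6Σd² / [n(n²−1)] = 1 − 6×16 / (7×48) = 1 − 96/336 ≈ 0.714

0.714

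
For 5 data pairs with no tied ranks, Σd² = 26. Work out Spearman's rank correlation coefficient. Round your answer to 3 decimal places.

ρ = 1 − 6Σd² / [n(n²−1)] = 1 − 6×26 / (5×24)
  = 1 − 156/120 = 1 − 1.3000 ≈ -0.300

-0.300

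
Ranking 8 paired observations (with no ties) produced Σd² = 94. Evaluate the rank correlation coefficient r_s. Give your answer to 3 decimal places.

-0.119

ρ = 1 − 6Σd² / [n(n²−1)] = 1 − 6×94 / (8×63)
  = 1 − 564/504 = 1 − 1.1190 ≈ -0.119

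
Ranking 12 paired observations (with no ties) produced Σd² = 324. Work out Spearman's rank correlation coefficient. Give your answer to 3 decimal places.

-0.133

ρ = 1 − 6Σd² / [n(n²−1)] = 1 − 6×324 / (12×143)
  = 1 − 1944/1716 = 1 − 1.1329 ≈ -0.133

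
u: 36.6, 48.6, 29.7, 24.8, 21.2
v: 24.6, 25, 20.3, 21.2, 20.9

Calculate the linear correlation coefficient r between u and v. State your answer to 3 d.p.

0.862

n = 5, Σu = 160.9, Σv = 112, Σu² = 5648.09, Σv² = 2528.5, Σuv = 3687.11
nΣuv − ΣuΣv = 18435.55 − 18020.8 = 414.75
nΣu² − (Σu)² = 28240.45 − 25888.81 = 2351.64; nΣv² − (Σv)² = 12642.5 − 12544 = 98.5
r = 414.75 / √(2351.64 × 98.5) = 414.75 / 481.2863 ≈ 0.862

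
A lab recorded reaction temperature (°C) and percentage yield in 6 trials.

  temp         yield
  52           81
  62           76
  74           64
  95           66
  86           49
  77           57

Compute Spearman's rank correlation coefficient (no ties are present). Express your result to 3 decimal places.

-0.657

Rank temp: 1, 2, 3, 6, 5, 4
Rank yield: 6, 5, 3, 4, 1, 2
d = rank(temp) − rank(yield): -5, -3, 0, 2, 4, 2; Σd² = 58
ρ = 1 − 6Σd² / [n(n²−1)] = 1 − 6×58 / (6×35) = 1 − 348/210 ≈ -0.657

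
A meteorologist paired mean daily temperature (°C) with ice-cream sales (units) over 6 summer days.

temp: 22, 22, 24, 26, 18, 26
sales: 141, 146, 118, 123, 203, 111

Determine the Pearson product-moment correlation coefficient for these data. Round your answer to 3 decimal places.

-0.948

n = 6, Σx = 138, Σy = 842, Σx² = 3220, Σy² = 123780, Σxy = 18884
nΣxy − ΣxΣy = 113304 − 116196 = -2892
nΣx² − (Σx)² = 19320 − 19044 = 276; nΣy² − (Σy)² = 742680 − 708964 = 33716
r = -2892 / √(276 × 33716) = -2892 / 3050.5108 ≈ -0.948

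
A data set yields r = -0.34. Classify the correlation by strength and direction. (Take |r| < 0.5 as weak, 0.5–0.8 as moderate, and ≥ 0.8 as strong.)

weak negative

r = -0.34 < 0 so the relationship is negative.
|r| = 0.34, which falls in the weak range.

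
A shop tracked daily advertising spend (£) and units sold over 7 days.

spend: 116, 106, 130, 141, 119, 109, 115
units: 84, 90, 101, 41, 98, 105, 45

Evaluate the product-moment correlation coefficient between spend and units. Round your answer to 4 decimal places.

n = 7, Σx = 836, Σy = 564, Σx² = 100740, Σy² = 49692, Σxy = 66477
nΣxy − ΣxΣy = 465339 − 471504 = -6165
nΣx² − (Σx)² = 705180 − 698896 = 6284; nΣy² − (Σy)² = 347844 − 318096 = 29748
r = -6165 / √(6284 × 29748) = -6165 / 13672.4699 ≈ -0.4509

-0.4509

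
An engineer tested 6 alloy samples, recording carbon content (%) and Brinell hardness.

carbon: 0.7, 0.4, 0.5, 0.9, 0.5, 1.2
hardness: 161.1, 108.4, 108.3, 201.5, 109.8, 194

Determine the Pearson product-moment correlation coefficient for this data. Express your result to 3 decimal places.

n = 6, Σx = 4.2, Σy = 883.1, Σx² = 3.4, Σy² = 139726.95, Σxy = 679.33
nΣxy − ΣxΣy = 4075.98 − 3709.02 = 366.96
nΣx² − (Σx)² = 20.4 − 17.64 = 2.76; nΣy² − (Σy)² = 838361.7 − 779865.61 = 58496.09
r = 366.96 / √(2.76 × 58496.09) = 366.96 / 401.8074 ≈ 0.913

0.913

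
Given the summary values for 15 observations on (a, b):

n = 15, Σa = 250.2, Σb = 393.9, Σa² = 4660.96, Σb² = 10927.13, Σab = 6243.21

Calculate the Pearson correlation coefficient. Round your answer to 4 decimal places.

r = (nΣab − ΣaΣb) / √[(nΣa² − (Σa)²)(nΣb² − (Σb)²)]
Numerator: 15×6243.21 − 250.2×393.9 = -4905.63
Denominator: √[(69914.4 − 62600.04)(163906.95 − 155157.21)] = √[7314.36 × 8749.74] = 7999.9218
r = -4905.63 / 7999.9218 ≈ -0.6132

-0.6132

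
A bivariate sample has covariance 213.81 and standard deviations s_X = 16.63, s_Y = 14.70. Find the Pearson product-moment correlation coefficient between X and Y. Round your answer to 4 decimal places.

0.8746

r = Cov(X,Y) / (s_X · s_Y) = 213.81 / (16.63 × 14.70)
  = 213.81 / 244.4610 ≈ 0.8746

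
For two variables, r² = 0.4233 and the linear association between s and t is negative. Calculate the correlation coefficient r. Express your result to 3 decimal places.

-0.651

|r| = √0.4233 = 0.651
The association is negative, so r = −0.651.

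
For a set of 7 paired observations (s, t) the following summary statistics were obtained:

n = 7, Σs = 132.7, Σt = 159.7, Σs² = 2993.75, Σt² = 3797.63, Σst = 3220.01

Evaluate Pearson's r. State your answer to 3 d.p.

r = (nΣst − ΣsΣt) / √[(nΣs² − (Σs)²)(nΣt² − (Σt)²)]
Numerator: 7×3220.01 − 132.7×159.7 = 1347.88
Denominator: √[(20956.25 − 17609.29)(26583.41 − 25504.09)] = √[3346.96 × 1079.32] = 1900.6422
r = 1347.88 / 1900.6422 ≈ 0.709

0.709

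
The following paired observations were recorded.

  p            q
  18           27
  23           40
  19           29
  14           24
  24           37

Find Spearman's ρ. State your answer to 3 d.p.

0.900

Rank p: 2, 4, 3, 1, 5
Rank q: 2, 5, 3, 1, 4
d = rank(p) − rank(q): 0, -1, 0, 0, 1; Σd² = 2
ρ = 1 − 6Σd² / [n(n²−1)] = 1 − 6×2 / (5×24) = 1 − 12/120 ≈ 0.900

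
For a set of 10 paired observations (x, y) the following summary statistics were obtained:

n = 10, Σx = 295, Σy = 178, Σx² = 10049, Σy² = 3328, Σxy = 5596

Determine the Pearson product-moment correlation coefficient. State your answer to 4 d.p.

r = (nΣxy − ΣxΣy) / √[(nΣx² − (Σx)²)(nΣy² − (Σy)²)]
Numerator: 10×5596 − 295×178 = 3450
Denominator: √[(100490 − 87025)(33280 − 31684)] = √[13465 × 1596] = 4635.7459
r = 3450 / 4635.7459 ≈ 0.7442

0.7442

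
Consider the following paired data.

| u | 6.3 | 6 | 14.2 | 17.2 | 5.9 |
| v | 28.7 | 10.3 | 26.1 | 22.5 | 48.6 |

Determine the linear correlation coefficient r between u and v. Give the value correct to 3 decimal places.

n = 5, Σu = 49.6, Σv = 136.2, Σu² = 607.98, Σv² = 4479.2, Σuv = 1286.97
nΣuv − ΣuΣv = 6434.85 − 6755.52 = -320.67
nΣu² − (Σu)² = 3039.9 − 2460.16 = 579.74; nΣv² − (Σv)² = 22396 − 18550.44 = 3845.56
r = -320.67 / √(579.74 × 3845.56) = -320.67 / 1493.1259 ≈ -0.215

-0.215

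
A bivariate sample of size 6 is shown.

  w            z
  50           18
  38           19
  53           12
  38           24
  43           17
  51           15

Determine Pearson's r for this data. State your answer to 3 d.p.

n = 6, Σw = 273, Σz = 105, Σw² = 12647, Σz² = 1919, Σwz = 4666
nΣwz − ΣwΣz = 27996 − 28665 = -669
nΣw² − (Σw)² = 75882 − 74529 = 1353; nΣz² − (Σz)² = 11514 − 11025 = 489
r = -669 / √(1353 × 489) = -669 / 813.3984 ≈ -0.822

-0.822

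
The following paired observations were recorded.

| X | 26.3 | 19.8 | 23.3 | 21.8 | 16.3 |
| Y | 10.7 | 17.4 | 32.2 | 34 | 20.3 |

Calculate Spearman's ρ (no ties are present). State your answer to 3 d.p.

Rank X: 5, 2, 4, 3, 1
Rank Y: 1, 2, 4, 5, 3
d = rank(X) − rank(Y): 4, 0, 0, -2, -2; Σd² = 24
ρ = 1 − 6Σd² / [n(n²−1)] = 1 − 6×24 / (5×24) = 1 − 144/120 ≈ -0.200

-0.200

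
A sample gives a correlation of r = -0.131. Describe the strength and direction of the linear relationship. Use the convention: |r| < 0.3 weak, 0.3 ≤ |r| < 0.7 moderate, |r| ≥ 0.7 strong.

weak negative

r = -0.131 < 0 so the relationship is negative.
|r| = 0.131, which falls in the weak range.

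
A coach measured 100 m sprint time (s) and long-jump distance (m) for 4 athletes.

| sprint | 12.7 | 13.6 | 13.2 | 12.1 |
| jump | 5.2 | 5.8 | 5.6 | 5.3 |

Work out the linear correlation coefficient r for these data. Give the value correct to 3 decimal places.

0.859

n = 4, Σx = 51.6, Σy = 21.9, Σx² = 666.9, Σy² = 120.13, Σxy = 282.97
nΣxy − ΣxΣy = 1131.88 − 1130.04 = 1.84
nΣx² − (Σx)² = 2667.6 − 2662.56 = 5.04; nΣy² − (Σy)² = 480.52 − 479.61 = 0.91
r = 1.84 / √(5.04 × 0.91) = 1.84 / 2.1416 ≈ 0.859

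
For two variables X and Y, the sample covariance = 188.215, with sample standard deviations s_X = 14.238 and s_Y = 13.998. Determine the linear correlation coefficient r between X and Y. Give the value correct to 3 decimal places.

r = Cov(X,Y) / (s_X · s_Y) = 188.215 / (14.238 × 13.998)
  = 188.215 / 199.3035 ≈ 0.944

0.944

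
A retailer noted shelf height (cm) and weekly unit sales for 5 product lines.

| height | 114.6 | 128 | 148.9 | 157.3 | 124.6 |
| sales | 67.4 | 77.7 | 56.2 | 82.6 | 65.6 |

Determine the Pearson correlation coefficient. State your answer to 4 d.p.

n = 5, Σx = 673.4, Σy = 349.5, Σx² = 91956.82, Σy² = 24864.61, Σxy = 47204.56
nΣxy − ΣxΣy = 236022.8 − 235353.3 = 669.5
nΣx² − (Σx)² = 459784.1 − 453467.56 = 6316.54; nΣy² − (Σy)² = 124323.05 − 122150.25 = 2172.8
r = 669.5 / √(6316.54 × 2172.8) = 669.5 / 3704.6698 ≈ 0.1807

0.1807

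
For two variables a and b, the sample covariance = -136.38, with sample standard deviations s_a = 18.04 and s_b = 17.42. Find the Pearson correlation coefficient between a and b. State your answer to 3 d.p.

r = Cov(a,b) / (s_a · s_b) = -136.38 / (18.04 × 17.42)
  = -136.38 / 314.2568 ≈ -0.434

-0.434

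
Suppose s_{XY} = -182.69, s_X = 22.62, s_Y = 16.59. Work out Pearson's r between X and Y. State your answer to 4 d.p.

-0.4868

r = Cov(X,Y) / (s_X · s_Y) = -182.69 / (22.62 × 16.59)
  = -182.69 / 375.2658 ≈ -0.4868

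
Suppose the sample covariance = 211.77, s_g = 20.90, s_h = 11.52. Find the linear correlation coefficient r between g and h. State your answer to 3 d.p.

0.880

r = Cov(g,h) / (s_g · s_h) = 211.77 / (20.90 × 11.52)
  = 211.77 / 240.7680 ≈ 0.880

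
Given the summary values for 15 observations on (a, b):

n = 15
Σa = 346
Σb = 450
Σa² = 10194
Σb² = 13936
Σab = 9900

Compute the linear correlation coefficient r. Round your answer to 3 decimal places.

-0.489

r = (nΣab − ΣaΣb) / √[(nΣa² − (Σa)²)(nΣb² − (Σb)²)]
Numerator: 15×9900 − 346×450 = -7200
Denominator: √[(152910 − 119716)(209040 − 202500)] = √[33194 × 6540] = 14733.9323
r = -7200 / 14733.9323 ≈ -0.489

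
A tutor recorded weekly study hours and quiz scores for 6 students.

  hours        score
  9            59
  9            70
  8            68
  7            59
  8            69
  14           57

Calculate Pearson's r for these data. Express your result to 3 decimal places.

n = 6, Σx = 55, Σy = 382, Σx² = 535, Σy² = 24496, Σxy = 3468
nΣxy − ΣxΣy = 20808 − 21010 = -202
nΣx² − (Σx)² = 3210 − 3025 = 185; nΣy² − (Σy)² = 146976 − 145924 = 1052
r = -202 / √(185 × 1052) = -202 / 441.1576 ≈ -0.458

-0.458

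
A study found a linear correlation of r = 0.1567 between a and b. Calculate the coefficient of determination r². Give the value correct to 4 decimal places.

r² = (0.1567)² = 0.0246

0.0246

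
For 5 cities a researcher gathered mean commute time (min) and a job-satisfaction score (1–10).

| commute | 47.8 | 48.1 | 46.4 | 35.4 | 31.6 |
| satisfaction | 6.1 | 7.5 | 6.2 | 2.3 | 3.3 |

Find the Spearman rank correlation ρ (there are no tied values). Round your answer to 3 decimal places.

Rank commute: 4, 5, 3, 2, 1
Rank satisfaction: 3, 5, 4, 1, 2
d = rank(commute) − rank(satisfaction): 1, 0, -1, 1, -1; Σd² = 4
ρ = 1 − 6Σd² / [n(n²−1)] = 1 − 6×4 / (5×24) = 1 − 24/120 ≈ 0.800

0.800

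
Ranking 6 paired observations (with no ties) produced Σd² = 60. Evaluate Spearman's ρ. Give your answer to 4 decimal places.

ρ = 1 − 6Σd² / [n(n²−1)] = 1 − 6×60 / (6×35)
  = 1 − 360/210 = 1 − 1.71429 ≈ -0.7143

-0.7143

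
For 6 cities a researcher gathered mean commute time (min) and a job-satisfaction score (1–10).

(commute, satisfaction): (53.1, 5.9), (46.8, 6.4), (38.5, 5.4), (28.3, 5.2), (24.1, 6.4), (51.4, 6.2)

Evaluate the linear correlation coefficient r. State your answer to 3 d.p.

0.248

n = 6, Σx = 242.2, Σy = 35.5, Σx² = 10515.76, Σy² = 211.37, Σxy = 1440.79
nΣxy − ΣxΣy = 8644.74 − 8598.1 = 46.64
nΣx² − (Σx)² = 63094.56 − 58660.84 = 4433.72; nΣy² − (Σy)² = 1268.22 − 1260.25 = 7.97
r = 46.64 / √(4433.72 × 7.97) = 46.64 / 187.9807 ≈ 0.248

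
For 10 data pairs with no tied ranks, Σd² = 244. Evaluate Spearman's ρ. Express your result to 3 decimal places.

-0.479

ρ = 1 − 6Σd² / [n(n²−1)] = 1 − 6×244 / (10×99)
  = 1 − 1464/990 = 1 − 1.4788 ≈ -0.479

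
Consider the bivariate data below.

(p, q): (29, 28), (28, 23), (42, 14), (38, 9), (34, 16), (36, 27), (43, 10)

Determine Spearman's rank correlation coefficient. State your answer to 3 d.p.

-0.714

Rank p: 2, 1, 6, 5, 3, 4, 7
Rank q: 7, 5, 3, 1, 4, 6, 2
d = rank(p) − rank(q): -5, -4, 3, 4, -1, -2, 5; Σd² = 96
ρ = 1 − 6Σd² / [n(n²−1)] = 1 − 6×96 / (7×48) = 1 − 576/336 ≈ -0.714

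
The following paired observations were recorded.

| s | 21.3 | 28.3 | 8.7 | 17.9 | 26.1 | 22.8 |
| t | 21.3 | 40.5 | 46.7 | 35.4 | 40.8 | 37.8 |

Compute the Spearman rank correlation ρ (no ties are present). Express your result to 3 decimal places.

0.029

Rank s: 3, 6, 1, 2, 5, 4
Rank t: 1, 4, 6, 2, 5, 3
d = rank(s) − rank(t): 2, 2, -5, 0, 0, 1; Σd² = 34
ρ = 1 − 6Σd² / [n(n²−1)] = 1 − 6×34 / (6×35) = 1 − 204/210 ≈ 0.029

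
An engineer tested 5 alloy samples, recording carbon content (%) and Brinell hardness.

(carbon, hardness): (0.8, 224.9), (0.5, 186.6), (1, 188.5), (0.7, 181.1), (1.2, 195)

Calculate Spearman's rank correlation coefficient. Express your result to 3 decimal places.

Rank carbon: 3, 1, 4, 2, 5
Rank hardness: 5, 2, 3, 1, 4
d = rank(carbon) − rank(hardness): -2, -1, 1, 1, 1; Σd² = 8
ρ = 1 − 6Σd² / [n(n²−1)] = 1 − 6×8 / (5×24) = 1 − 48/120 ≈ 0.600

0.600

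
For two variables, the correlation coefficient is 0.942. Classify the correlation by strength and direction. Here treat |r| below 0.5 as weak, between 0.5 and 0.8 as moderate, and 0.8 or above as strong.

r = 0.942 > 0 so the relationship is positive.
|r| = 0.942, which falls in the strong range.

strong positive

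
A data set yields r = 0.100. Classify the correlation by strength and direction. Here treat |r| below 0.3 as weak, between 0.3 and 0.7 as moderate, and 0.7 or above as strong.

r = 0.100 > 0 so the relationship is positive.
|r| = 0.100, which falls in the weak range.

weak positive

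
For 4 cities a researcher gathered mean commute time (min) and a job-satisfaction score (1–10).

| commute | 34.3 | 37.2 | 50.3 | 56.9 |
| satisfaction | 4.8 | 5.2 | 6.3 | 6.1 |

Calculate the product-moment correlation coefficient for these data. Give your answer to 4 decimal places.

0.9263

n = 4, Σx = 178.7, Σy = 22.4, Σx² = 8328.03, Σy² = 126.98, Σxy = 1022.06
nΣxy − ΣxΣy = 4088.24 − 4002.88 = 85.36
nΣx² − (Σx)² = 33312.12 − 31933.69 = 1378.43; nΣy² − (Σy)² = 507.92 − 501.76 = 6.16
r = 85.36 / √(1378.43 × 6.16) = 85.36 / 92.1473 ≈ 0.9263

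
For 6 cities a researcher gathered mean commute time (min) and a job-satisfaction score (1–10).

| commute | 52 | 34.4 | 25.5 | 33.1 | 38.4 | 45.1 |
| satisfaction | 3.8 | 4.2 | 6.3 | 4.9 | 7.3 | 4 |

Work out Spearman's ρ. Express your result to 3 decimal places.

Rank commute: 6, 3, 1, 2, 4, 5
Rank satisfaction: 1, 3, 5, 4, 6, 2
d = rank(commute) − rank(satisfaction): 5, 0, -4, -2, -2, 3; Σd² = 58
ρ = 1 − 6Σd² / [n(n²−1)] = 1 − 6×58 / (6×35) = 1 − 348/210 ≈ -0.657

-0.657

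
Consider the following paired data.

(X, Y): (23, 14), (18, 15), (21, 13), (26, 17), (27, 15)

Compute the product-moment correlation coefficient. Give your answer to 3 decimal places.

n = 5, ΣX = 115, ΣY = 74, ΣX² = 2699, ΣY² = 1104, ΣXY = 1712
nΣXY − ΣXΣY = 8560 − 8510 = 50
nΣX² − (ΣX)² = 13495 − 13225 = 270; nΣY² − (ΣY)² = 5520 − 5476 = 44
r = 50 / √(270 × 44) = 50 / 108.9954 ≈ 0.459

0.459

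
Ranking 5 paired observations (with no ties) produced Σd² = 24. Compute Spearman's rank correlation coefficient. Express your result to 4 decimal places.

ρ = 1 − 6Σd² / [n(n²−1)] = 1 − 6×24 / (5×24)
  = 1 − 144/120 = 1 − 1.20000 ≈ -0.2000

-0.2000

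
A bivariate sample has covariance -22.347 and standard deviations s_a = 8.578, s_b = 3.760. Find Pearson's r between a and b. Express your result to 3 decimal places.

-0.693

r = Cov(a,b) / (s_a · s_b) = -22.347 / (8.578 × 3.760)
  = -22.347 / 32.2533 ≈ -0.693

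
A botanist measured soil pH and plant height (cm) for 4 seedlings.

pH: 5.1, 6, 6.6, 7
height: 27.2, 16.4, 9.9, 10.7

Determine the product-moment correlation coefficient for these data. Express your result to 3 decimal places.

-0.965

n = 4, Σx = 24.7, Σy = 64.2, Σx² = 154.57, Σy² = 1221.3, Σxy = 377.36
nΣxy − ΣxΣy = 1509.44 − 1585.74 = -76.3
nΣx² − (Σx)² = 618.28 − 610.09 = 8.19; nΣy² − (Σy)² = 4885.2 − 4121.64 = 763.56
r = -76.3 / √(8.19 × 763.56) = -76.3 / 79.0794 ≈ -0.965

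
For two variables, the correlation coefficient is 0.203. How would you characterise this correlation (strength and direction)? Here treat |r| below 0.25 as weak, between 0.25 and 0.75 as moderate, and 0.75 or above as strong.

weak positive

r = 0.203 > 0 so the relationship is positive.
|r| = 0.203, which falls in the weak range.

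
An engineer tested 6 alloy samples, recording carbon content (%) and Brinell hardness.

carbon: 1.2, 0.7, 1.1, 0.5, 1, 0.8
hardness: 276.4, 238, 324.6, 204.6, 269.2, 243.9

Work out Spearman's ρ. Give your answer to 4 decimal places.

Rank carbon: 6, 2, 5, 1, 4, 3
Rank hardness: 5, 2, 6, 1, 4, 3
d = rank(carbon) − rank(hardness): 1, 0, -1, 0, 0, 0; Σd² = 2
ρ = 1 − 6Σd² / [n(n²−1)] = 1 − 6×2 / (6×35) = 1 − 12/210 ≈ 0.9429

0.9429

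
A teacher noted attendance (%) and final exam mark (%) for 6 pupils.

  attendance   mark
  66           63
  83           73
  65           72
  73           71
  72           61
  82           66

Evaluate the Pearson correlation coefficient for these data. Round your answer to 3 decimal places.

n = 6, Σx = 441, Σy = 406, Σx² = 32707, Σy² = 27600, Σxy = 29884
nΣxy − ΣxΣy = 179304 − 179046 = 258
nΣx² − (Σx)² = 196242 − 194481 = 1761; nΣy² − (Σy)² = 165600 − 164836 = 764
r = 258 / √(1761 × 764) = 258 / 1159.9155 ≈ 0.222

0.222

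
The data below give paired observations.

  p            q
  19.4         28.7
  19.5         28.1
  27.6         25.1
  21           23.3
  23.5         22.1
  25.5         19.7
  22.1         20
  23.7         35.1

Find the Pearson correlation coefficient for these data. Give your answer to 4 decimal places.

-0.2199

n = 8, Σp = 182.3, Σq = 202.1, Σp² = 4211.97, Σq² = 5294.71, Σpq = 4582.36
nΣpq − ΣpΣq = 36658.88 − 36842.83 = -183.95
nΣp² − (Σp)² = 33695.76 − 33233.29 = 462.47; nΣq² − (Σq)² = 42357.68 − 40844.41 = 1513.27
r = -183.95 / √(462.47 × 1513.27) = -183.95 / 836.5656 ≈ -0.2199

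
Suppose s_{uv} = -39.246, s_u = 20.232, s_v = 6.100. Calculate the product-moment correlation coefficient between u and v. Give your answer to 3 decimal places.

r = Cov(u,v) / (s_u · s_v) = -39.246 / (20.232 × 6.100)
  = -39.246 / 123.4152 ≈ -0.318

-0.318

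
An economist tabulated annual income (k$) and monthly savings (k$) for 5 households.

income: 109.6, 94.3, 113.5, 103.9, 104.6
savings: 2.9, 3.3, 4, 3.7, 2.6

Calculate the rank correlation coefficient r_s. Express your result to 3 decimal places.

0.200

Rank income: 4, 1, 5, 2, 3
Rank savings: 2, 3, 5, 4, 1
d = rank(income) − rank(savings): 2, -2, 0, -2, 2; Σd² = 16
ρ = 1 − 6Σd² / [n(n²−1)] = 1 − 6×16 / (5×24) = 1 − 96/120 ≈ 0.200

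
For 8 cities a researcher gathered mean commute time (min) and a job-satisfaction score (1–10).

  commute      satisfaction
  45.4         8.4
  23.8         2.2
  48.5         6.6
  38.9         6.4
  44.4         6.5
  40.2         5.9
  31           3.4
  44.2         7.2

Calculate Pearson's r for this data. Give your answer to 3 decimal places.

n = 8, Σx = 316.4, Σy = 46.6, Σx² = 12995.1, Σy² = 300.38, Σxy = 1952.2
nΣxy − ΣxΣy = 15617.6 − 14744.24 = 873.36
nΣx² − (Σx)² = 103960.8 − 100108.96 = 3851.84; nΣy² − (Σy)² = 2403.04 − 2171.56 = 231.48
r = 873.36 / √(3851.84 × 231.48) = 873.36 / 944.2584 ≈ 0.925

0.925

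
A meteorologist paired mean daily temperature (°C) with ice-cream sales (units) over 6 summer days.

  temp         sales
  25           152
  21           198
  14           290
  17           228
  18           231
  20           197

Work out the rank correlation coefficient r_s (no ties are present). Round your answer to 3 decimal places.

-0.886

Rank temp: 6, 5, 1, 2, 3, 4
Rank sales: 1, 3, 6, 4, 5, 2
d = rank(temp) − rank(sales): 5, 2, -5, -2, -2, 2; Σd² = 66
ρ = 1 − 6Σd² / [n(n²−1)] = 1 − 6×66 / (6×35) = 1 − 396/210 ≈ -0.886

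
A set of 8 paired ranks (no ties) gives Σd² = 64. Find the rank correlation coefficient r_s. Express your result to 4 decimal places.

ρ = 1 − 6Σd² / [n(n²−1)] = 1 − 6×64 / (8×63)
  = 1 − 384/504 = 1 − 0.76190 ≈ 0.2381

0.2381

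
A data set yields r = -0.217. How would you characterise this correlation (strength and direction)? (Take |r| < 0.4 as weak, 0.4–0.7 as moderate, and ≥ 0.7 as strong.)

r = -0.217 < 0 so the relationship is negative.
|r| = 0.217, which falls in the weak range.

weak negative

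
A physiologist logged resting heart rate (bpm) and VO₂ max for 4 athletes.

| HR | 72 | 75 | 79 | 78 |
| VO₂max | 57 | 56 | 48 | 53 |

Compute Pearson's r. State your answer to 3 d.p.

n = 4, Σx = 304, Σy = 214, Σx² = 23134, Σy² = 11498, Σxy = 16230
nΣxy − ΣxΣy = 64920 − 65056 = -136
nΣx² − (Σx)² = 92536 − 92416 = 120; nΣy² − (Σy)² = 45992 − 45796 = 196
r = -136 / √(120 × 196) = -136 / 153.3623 ≈ -0.887

-0.887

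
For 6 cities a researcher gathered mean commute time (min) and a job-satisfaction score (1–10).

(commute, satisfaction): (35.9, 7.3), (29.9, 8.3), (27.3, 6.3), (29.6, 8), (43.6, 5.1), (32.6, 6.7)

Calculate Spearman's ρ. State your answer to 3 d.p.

-0.314

Rank commute: 5, 3, 1, 2, 6, 4
Rank satisfaction: 4, 6, 2, 5, 1, 3
d = rank(commute) − rank(satisfaction): 1, -3, -1, -3, 5, 1; Σd² = 46
ρ = 1 − 6Σd² / [n(n²−1)] = 1 − 6×46 / (6×35) = 1 − 276/210 ≈ -0.314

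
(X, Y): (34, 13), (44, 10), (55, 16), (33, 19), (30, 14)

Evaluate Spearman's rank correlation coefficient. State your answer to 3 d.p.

Rank X: 3, 4, 5, 2, 1
Rank Y: 2, 1, 4, 5, 3
d = rank(X) − rank(Y): 1, 3, 1, -3, -2; Σd² = 24
ρ = 1 − 6Σd² / [n(n²−1)] = 1 − 6×24 / (5×24) = 1 − 144/120 ≈ -0.200

-0.200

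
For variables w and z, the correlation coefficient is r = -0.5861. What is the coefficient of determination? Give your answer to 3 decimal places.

0.344

r² = (-0.5861)² = 0.344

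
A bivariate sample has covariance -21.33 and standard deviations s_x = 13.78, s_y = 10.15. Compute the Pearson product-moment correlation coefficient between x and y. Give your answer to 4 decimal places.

-0.1525

r = Cov(x,y) / (s_x · s_y) = -21.33 / (13.78 × 10.15)
  = -21.33 / 139.8670 ≈ -0.1525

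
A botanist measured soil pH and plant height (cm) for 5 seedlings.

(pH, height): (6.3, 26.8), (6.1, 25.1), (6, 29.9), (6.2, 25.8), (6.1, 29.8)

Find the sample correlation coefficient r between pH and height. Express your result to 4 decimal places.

-0.5329

n = 5, Σx = 30.7, Σy = 137.4, Σx² = 188.55, Σy² = 3795.94, Σxy = 843.09
nΣxy − ΣxΣy = 4215.45 − 4218.18 = -2.73
nΣx² − (Σx)² = 942.75 − 942.49 = 0.26; nΣy² − (Σy)² = 18979.7 − 18878.76 = 100.94
r = -2.73 / √(0.26 × 100.94) = -2.73 / 5.1229 ≈ -0.5329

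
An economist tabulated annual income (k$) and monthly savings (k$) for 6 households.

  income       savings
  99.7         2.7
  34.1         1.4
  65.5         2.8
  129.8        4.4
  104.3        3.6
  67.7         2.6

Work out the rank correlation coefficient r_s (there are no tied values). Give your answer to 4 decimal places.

0.8286

Rank income: 4, 1, 2, 6, 5, 3
Rank savings: 3, 1, 4, 6, 5, 2
d = rank(income) − rank(savings): 1, 0, -2, 0, 0, 1; Σd² = 6
ρ = 1 − 6Σd² / [n(n²−1)] = 1 − 6×6 / (6×35) = 1 − 36/210 ≈ 0.8286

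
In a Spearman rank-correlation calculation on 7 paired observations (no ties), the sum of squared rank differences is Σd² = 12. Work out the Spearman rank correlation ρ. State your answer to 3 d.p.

ρ = 1 − 6Σd² / [n(n²−1)] = 1 − 6×12 / (7×48)
  = 1 − 72/336 = 1 − 0.2143 ≈ 0.786

0.786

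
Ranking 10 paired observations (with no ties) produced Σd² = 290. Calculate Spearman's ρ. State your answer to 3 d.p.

ρ = 1 − 6Σd² / [n(n²−1)] = 1 − 6×290 / (10×99)
  = 1 − 1740/990 = 1 − 1.7576 ≈ -0.758

-0.758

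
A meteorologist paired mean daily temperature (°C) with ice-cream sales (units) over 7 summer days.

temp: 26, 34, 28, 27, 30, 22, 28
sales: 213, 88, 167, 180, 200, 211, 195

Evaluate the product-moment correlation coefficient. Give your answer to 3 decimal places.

n = 7, Σx = 195, Σy = 1254, Σx² = 5513, Σy² = 235948, Σxy = 34168
nΣxy − ΣxΣy = 239176 − 244530 = -5354
nΣx² − (Σx)² = 38591 − 38025 = 566; nΣy² − (Σy)² = 1651636 − 1572516 = 79120
r = -5354 / √(566 × 79120) = -5354 / 6691.9295 ≈ -0.800

-0.800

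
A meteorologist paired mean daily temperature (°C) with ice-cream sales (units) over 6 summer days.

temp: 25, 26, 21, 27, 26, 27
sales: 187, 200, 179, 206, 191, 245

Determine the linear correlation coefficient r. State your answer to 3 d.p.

0.662

n = 6, Σx = 152, Σy = 1208, Σx² = 3876, Σy² = 245952, Σxy = 30777
nΣxy − ΣxΣy = 184662 − 183616 = 1046
nΣx² − (Σx)² = 23256 − 23104 = 152; nΣy² − (Σy)² = 1475712 − 1459264 = 16448
r = 1046 / √(152 × 16448) = 1046 / 1581.1692 ≈ 0.662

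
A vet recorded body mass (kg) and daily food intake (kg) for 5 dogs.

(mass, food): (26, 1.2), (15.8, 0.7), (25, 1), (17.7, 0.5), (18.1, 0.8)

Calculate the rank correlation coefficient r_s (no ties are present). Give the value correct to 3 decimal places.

0.900

Rank mass: 5, 1, 4, 2, 3
Rank food: 5, 2, 4, 1, 3
d = rank(mass) − rank(food): 0, -1, 0, 1, 0; Σd² = 2
ρ = 1 − 6Σd² / [n(n²−1)] = 1 − 6×2 / (5×24) = 1 − 12/120 ≈ 0.900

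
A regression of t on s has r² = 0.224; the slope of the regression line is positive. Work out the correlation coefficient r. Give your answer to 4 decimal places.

0.4733

|r| = √0.224 = 0.4733
The association is positive, so r = 0.4733.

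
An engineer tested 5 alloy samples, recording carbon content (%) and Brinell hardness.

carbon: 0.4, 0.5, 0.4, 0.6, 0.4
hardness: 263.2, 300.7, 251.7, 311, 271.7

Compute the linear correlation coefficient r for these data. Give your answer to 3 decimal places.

n = 5, Σx = 2.3, Σy = 1398.3, Σx² = 1.09, Σy² = 393589.51, Σxy = 651.59
nΣxy − ΣxΣy = 3257.95 − 3216.09 = 41.86
nΣx² − (Σx)² = 5.45 − 5.29 = 0.16; nΣy² − (Σy)² = 1967947.55 − 1955242.89 = 12704.66
r = 41.86 / √(0.16 × 12704.66) = 41.86 / 45.0860 ≈ 0.928

0.928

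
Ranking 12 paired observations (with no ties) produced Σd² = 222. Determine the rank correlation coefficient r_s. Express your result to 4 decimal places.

ρ = 1 − 6Σd² / [n(n²−1)] = 1 − 6×222 / (12×143)
  = 1 − 1332/1716 = 1 − 0.77622 ≈ 0.2238

0.2238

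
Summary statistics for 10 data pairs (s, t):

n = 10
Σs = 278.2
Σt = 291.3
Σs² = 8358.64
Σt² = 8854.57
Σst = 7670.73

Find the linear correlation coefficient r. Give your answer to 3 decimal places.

-0.906

r = (nΣst − ΣsΣt) / √[(nΣs² − (Σs)²)(nΣt² − (Σt)²)]
Numerator: 10×7670.73 − 278.2×291.3 = -4332.36
Denominator: √[(83586.4 − 77395.24)(88545.7 − 84855.69)] = √[6191.16 × 3690.01] = 4779.6906
r = -4332.36 / 4779.6906 ≈ -0.906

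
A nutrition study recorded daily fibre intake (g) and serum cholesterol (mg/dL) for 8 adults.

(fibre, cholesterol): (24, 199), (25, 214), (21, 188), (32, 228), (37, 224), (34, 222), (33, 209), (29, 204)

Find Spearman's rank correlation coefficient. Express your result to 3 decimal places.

Rank fibre: 2, 3, 1, 5, 8, 7, 6, 4
Rank cholesterol: 2, 5, 1, 8, 7, 6, 4, 3
d = rank(fibre) − rank(cholesterol): 0, -2, 0, -3, 1, 1, 2, 1; Σd² = 20
ρ = 1 − 6Σd² / [n(n²−1)] = 1 − 6×20 / (8×63) = 1 − 120/504 ≈ 0.762

0.762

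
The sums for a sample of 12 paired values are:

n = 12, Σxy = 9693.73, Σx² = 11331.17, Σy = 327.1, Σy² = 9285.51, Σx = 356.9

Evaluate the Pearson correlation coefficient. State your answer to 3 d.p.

r = (nΣxy − ΣxΣy) / √[(nΣx² − (Σx)²)(nΣy² − (Σy)²)]
Numerator: 12×9693.73 − 356.9×327.1 = -417.23
Denominator: √[(135974.04 − 127377.61)(111426.12 − 106994.41)] = √[8596.43 × 4431.71] = 6172.2674
r = -417.23 / 6172.2674 ≈ -0.068

-0.068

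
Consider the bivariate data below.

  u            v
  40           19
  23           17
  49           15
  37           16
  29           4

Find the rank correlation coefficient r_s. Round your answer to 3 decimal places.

Rank u: 4, 1, 5, 3, 2
Rank v: 5, 4, 2, 3, 1
d = rank(u) − rank(v): -1, -3, 3, 0, 1; Σd² = 20
ρ = 1 − 6Σd² / [n(n²−1)] = 1 − 6×20 / (5×24) = 1 − 120/120 ≈ 0.000

0.000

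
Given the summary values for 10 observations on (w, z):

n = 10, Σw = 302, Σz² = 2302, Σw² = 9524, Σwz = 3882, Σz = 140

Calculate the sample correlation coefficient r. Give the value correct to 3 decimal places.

r = (nΣwz − ΣwΣz) / √[(nΣw² − (Σw)²)(nΣz² − (Σz)²)]
Numerator: 10×3882 − 302×140 = -3460
Denominator: √[(95240 − 91204)(23020 − 19600)] = √[4036 × 3420] = 3715.2550
r = -3460 / 3715.2550 ≈ -0.931

-0.931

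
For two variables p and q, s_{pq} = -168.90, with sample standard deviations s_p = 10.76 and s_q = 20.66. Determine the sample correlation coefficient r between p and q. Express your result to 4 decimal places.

r = Cov(p,q) / (s_p · s_q) = -168.90 / (10.76 × 20.66)
  = -168.90 / 222.3016 ≈ -0.7598

-0.7598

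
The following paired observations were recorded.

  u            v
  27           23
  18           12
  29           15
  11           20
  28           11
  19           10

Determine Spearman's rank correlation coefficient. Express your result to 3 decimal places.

-0.086

Rank u: 4, 2, 6, 1, 5, 3
Rank v: 6, 3, 4, 5, 2, 1
d = rank(u) − rank(v): -2, -1, 2, -4, 3, 2; Σd² = 38
ρ = 1 − 6Σd² / [n(n²−1)] = 1 − 6×38 / (6×35) = 1 − 228/210 ≈ -0.086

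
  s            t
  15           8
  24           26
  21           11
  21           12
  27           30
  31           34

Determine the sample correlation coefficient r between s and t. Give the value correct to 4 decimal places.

0.9344

n = 6, Σs = 139, Σt = 121, Σs² = 3373, Σt² = 3061, Σst = 3091
nΣst − ΣsΣt = 18546 − 16819 = 1727
nΣs² − (Σs)² = 20238 − 19321 = 917; nΣt² − (Σt)² = 18366 − 14641 = 3725
r = 1727 / √(917 × 3725) = 1727 / 1848.1951 ≈ 0.9344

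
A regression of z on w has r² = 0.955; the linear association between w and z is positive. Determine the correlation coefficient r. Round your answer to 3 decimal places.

0.977

|r| = √0.955 = 0.977
The association is positive, so r = 0.977.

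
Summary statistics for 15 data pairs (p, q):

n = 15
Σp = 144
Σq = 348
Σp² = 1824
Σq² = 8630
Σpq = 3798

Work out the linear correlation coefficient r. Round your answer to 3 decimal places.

r = (nΣpq − ΣpΣq) / √[(nΣp² − (Σp)²)(nΣq² − (Σq)²)]
Numerator: 15×3798 − 144×348 = 6858
Denominator: √[(27360 − 20736)(129450 − 121104)] = √[6624 × 8346] = 7435.3147
r = 6858 / 7435.3147 ≈ 0.922

0.922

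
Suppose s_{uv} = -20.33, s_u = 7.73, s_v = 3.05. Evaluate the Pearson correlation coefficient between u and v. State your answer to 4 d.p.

r = Cov(u,v) / (s_u · s_v) = -20.33 / (7.73 × 3.05)
  = -20.33 / 23.5765 ≈ -0.8623

-0.8623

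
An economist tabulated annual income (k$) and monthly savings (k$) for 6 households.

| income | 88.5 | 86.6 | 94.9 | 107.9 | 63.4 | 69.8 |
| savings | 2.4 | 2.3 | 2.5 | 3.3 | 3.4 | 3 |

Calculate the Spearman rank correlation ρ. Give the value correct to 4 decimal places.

Rank income: 4, 3, 5, 6, 1, 2
Rank savings: 2, 1, 3, 5, 6, 4
d = rank(income) − rank(savings): 2, 2, 2, 1, -5, -2; Σd² = 42
ρ = 1 − 6Σd² / [n(n²−1)] = 1 − 6×42 / (6×35) = 1 − 252/210 ≈ -0.2000

-0.2000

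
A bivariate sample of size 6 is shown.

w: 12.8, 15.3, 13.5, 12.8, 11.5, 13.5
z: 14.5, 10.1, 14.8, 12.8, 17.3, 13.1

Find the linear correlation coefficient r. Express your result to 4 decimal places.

-0.8996

n = 6, Σw = 79.4, Σz = 82.6, Σw² = 1058.52, Σz² = 1166.04, Σwz = 1079.57
nΣwz − ΣwΣz = 6477.42 − 6558.44 = -81.02
nΣw² − (Σw)² = 6351.12 − 6304.36 = 46.76; nΣz² − (Σz)² = 6996.24 − 6822.76 = 173.48
r = -81.02 / √(46.76 × 173.48) = -81.02 / 90.0662 ≈ -0.8996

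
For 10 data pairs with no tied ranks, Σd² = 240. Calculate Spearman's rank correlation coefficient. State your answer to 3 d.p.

-0.455

ρ = 1 − 6Σd² / [n(n²−1)] = 1 − 6×240 / (10×99)
  = 1 − 1440/990 = 1 − 1.4545 ≈ -0.455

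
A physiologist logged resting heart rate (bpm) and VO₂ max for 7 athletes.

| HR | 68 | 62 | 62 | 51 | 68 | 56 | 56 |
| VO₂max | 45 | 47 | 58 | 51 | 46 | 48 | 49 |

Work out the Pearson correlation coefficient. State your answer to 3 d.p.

-0.335

n = 7, Σx = 423, Σy = 344, Σx² = 25809, Σy² = 17020, Σxy = 20731
nΣxy − ΣxΣy = 145117 − 145512 = -395
nΣx² − (Σx)² = 180663 − 178929 = 1734; nΣy² − (Σy)² = 119140 − 118336 = 804
r = -395 / √(1734 × 804) = -395 / 1180.7354 ≈ -0.335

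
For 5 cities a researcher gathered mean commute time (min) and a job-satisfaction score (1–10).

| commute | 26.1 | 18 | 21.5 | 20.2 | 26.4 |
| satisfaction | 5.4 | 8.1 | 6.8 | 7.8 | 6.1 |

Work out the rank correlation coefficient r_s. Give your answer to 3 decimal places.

-0.900

Rank commute: 4, 1, 3, 2, 5
Rank satisfaction: 1, 5, 3, 4, 2
d = rank(commute) − rank(satisfaction): 3, -4, 0, -2, 3; Σd² = 38
ρ = 1 − 6Σd² / [n(n²−1)] = 1 − 6×38 / (5×24) = 1 − 228/120 ≈ -0.900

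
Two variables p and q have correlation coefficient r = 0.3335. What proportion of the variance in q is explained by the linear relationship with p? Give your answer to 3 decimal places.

r² = (0.3335)² = 0.111

0.111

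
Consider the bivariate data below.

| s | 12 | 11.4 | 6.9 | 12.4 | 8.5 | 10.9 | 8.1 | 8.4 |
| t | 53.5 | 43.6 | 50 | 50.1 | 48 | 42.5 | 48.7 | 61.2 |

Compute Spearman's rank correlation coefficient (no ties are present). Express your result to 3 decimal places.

0.024

Rank s: 7, 6, 1, 8, 4, 5, 2, 3
Rank t: 7, 2, 5, 6, 3, 1, 4, 8
d = rank(s) − rank(t): 0, 4, -4, 2, 1, 4, -2, -5; Σd² = 82
ρ = 1 − 6Σd² / [n(n²−1)] = 1 − 6×82 / (8×63) = 1 − 492/504 ≈ 0.024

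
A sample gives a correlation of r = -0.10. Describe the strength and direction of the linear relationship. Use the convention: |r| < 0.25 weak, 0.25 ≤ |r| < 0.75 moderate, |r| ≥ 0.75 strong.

r = -0.10 < 0 so the relationship is negative.
|r| = 0.10, which falls in the weak range.

weak negative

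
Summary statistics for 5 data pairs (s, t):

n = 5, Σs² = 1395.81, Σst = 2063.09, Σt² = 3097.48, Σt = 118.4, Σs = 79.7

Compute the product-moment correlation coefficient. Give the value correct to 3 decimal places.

r = (nΣst − ΣsΣt) / √[(nΣs² − (Σs)²)(nΣt² − (Σt)²)]
Numerator: 5×2063.09 − 79.7×118.4 = 878.97
Denominator: √[(6979.05 − 6352.09)(15487.4 − 14018.56)] = √[626.96 × 1468.84] = 959.6374
r = 878.97 / 959.6374 ≈ 0.916

0.916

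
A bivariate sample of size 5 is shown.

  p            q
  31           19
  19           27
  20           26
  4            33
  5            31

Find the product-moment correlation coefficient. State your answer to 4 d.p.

-0.9779

n = 5, Σp = 79, Σq = 136, Σp² = 1763, Σq² = 3816, Σpq = 1909
nΣpq − ΣpΣq = 9545 − 10744 = -1199
nΣp² − (Σp)² = 8815 − 6241 = 2574; nΣq² − (Σq)² = 19080 − 18496 = 584
r = -1199 / √(2574 × 584) = -1199 / 1226.0571 ≈ -0.9779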